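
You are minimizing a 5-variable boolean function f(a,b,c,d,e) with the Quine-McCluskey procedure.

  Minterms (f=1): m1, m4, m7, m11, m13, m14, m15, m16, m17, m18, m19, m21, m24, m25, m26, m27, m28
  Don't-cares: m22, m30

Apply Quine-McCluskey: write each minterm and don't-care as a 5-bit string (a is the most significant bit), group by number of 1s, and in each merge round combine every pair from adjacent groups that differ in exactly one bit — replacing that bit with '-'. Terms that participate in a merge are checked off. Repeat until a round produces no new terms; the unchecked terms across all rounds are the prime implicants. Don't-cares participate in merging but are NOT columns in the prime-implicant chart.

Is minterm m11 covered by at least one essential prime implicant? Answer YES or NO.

NO

size-2^0 implicants → 00001(✓)  00100  00111(✓)  01011(✓)  01101(✓)  01110(✓)  01111(✓)  10000(✓)  10001(✓)  10010(✓)  10011(✓)  10101(✓)  10110(✓)  11000(✓)  11001(✓)  11010(✓)  11011(✓)  11100(✓)  11110(✓)
size-2^1 implicants → -0001  -1011  -1110  0-111  01-11  011-1  0111-  1-000(✓)  1-001(✓)  1-010(✓)  1-011(✓)  1-110(✓)  10-01  10-10(✓)  100-0(✓)  100-1(✓)  1000-(✓)  1001-(✓)  11-00(✓)  11-10(✓)  110-0(✓)  110-1(✓)  1100-(✓)  1101-(✓)  111-0(✓)
size-2^2 implicants → 1--10  1-0-0(✓)  1-0-1(✓)  1-00-(✓)  1-01-(✓)  100--(✓)  11--0  110--(✓)
size-2^3 implicants → 1-0--
Unchecked terms (primes): -0001, -1011, -1110, 0-111, 00100, 01-11, 011-1, 0111-, 1--10, 1-0--, 10-01, 11--0
Minterm coverage:
  m1 ⊆ -0001 [E]
  m4 ⊆ 00100 [E]
  m7 ⊆ 0-111 [E]
  m11 ⊆ -1011,01-11
  m13 ⊆ 011-1 [E]
  m14 ⊆ -1110,0111-
  m15 ⊆ 0-111,01-11,011-1,0111-
  m16 ⊆ 1-0-- [E]
  m17 ⊆ -0001,1-0--,10-01
  m18 ⊆ 1--10,1-0--
  m19 ⊆ 1-0-- [E]
  m21 ⊆ 10-01 [E]
  m24 ⊆ 1-0--,11--0
  m25 ⊆ 1-0-- [E]
  m26 ⊆ 1--10,1-0--,11--0
  m27 ⊆ -1011,1-0--
  m28 ⊆ 11--0 [E]
E = {-0001, 0-111, 00100, 011-1, 1-0--, 10-01, 11--0}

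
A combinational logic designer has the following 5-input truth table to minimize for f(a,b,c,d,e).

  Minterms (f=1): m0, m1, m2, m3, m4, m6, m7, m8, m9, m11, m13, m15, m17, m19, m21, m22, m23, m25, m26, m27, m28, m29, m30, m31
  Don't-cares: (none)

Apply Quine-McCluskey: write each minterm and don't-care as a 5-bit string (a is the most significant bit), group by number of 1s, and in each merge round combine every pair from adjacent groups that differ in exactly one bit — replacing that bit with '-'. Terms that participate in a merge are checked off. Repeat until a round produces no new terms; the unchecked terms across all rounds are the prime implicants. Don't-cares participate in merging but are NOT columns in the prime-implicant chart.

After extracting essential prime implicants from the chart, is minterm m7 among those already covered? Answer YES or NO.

NO

size-2^0 implicants → 00000(✓)  00001(✓)  00010(✓)  00011(✓)  00100(✓)  00110(✓)  00111(✓)  01000(✓)  01001(✓)  01011(✓)  01101(✓)  01111(✓)  10001(✓)  10011(✓)  10101(✓)  10110(✓)  10111(✓)  11001(✓)  11010(✓)  11011(✓)  11100(✓)  11101(✓)  11110(✓)  11111(✓)
size-2^1 implicants → -0001(✓)  -0011(✓)  -0110(✓)  -0111(✓)  -1001(✓)  -1011(✓)  -1101(✓)  -1111(✓)  0-000(✓)  0-001(✓)  0-011(✓)  0-111(✓)  00-00(✓)  00-10(✓)  00-11(✓)  000-0(✓)  000-1(✓)  0000-(✓)  0001-(✓)  001-0(✓)  0011-(✓)  01-01(✓)  01-11(✓)  010-1(✓)  0100-(✓)  011-1(✓)  1-001(✓)  1-011(✓)  1-101(✓)  1-110(✓)  1-111(✓)  10-01(✓)  10-11(✓)  100-1(✓)  101-1(✓)  1011-(✓)  11-01(✓)  11-10(✓)  11-11(✓)  110-1(✓)  1101-(✓)  111-0(✓)  111-1(✓)  1110-(✓)  1111-(✓)
size-2^2 implicants → --001(✓)  --011(✓)  --111(✓)  -0-11(✓)  -00-1(✓)  -011-  -1-01(✓)  -1-11(✓)  -10-1(✓)  -11-1(✓)  0--11(✓)  0-0-1(✓)  0-00-  00--0  00-1-  000--  01--1(✓)  1--01(✓)  1--11(✓)  1-0-1(✓)  1-1-1(✓)  1-11-  10--1(✓)  11--1(✓)  11-1-  111--
size-2^3 implicants → ---11  --0-1  -1--1  1---1
Unchecked terms (primes): ---11, --0-1, -011-, -1--1, 0-00-, 00--0, 00-1-, 000--, 1---1, 1-11-, 11-1-, 111--
Minterm coverage:
  m0 ⊆ 0-00-,00--0,000--
  m1 ⊆ --0-1,0-00-,000--
  m2 ⊆ 00--0,00-1-,000--
  m3 ⊆ ---11,--0-1,00-1-,000--
  m4 ⊆ 00--0 [E]
  m6 ⊆ -011-,00--0,00-1-
  m7 ⊆ ---11,-011-,00-1-
  m8 ⊆ 0-00- [E]
  m9 ⊆ --0-1,-1--1,0-00-
  m11 ⊆ ---11,--0-1,-1--1
  m13 ⊆ -1--1 [E]
  m15 ⊆ ---11,-1--1
  m17 ⊆ --0-1,1---1
  m19 ⊆ ---11,--0-1,1---1
  m21 ⊆ 1---1 [E]
  m22 ⊆ -011-,1-11-
  m23 ⊆ ---11,-011-,1---1,1-11-
  m25 ⊆ --0-1,-1--1,1---1
  m26 ⊆ 11-1- [E]
  m27 ⊆ ---11,--0-1,-1--1,1---1,11-1-
  m28 ⊆ 111-- [E]
  m29 ⊆ -1--1,1---1,111--
  m30 ⊆ 1-11-,11-1-,111--
  m31 ⊆ ---11,-1--1,1---1,1-11-,11-1-,111--
E = {-1--1, 0-00-, 00--0, 1---1, 11-1-, 111--}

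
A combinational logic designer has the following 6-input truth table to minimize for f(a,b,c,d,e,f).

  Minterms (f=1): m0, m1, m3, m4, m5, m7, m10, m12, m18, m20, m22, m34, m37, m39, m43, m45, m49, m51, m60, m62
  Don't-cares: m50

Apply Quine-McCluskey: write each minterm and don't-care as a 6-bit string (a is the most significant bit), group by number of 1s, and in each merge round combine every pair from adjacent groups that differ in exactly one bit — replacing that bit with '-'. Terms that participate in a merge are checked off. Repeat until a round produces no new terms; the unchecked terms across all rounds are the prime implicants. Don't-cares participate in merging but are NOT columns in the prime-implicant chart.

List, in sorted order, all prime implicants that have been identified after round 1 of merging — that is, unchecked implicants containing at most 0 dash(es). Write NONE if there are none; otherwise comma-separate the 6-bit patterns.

size-2^0 implicants → 000000(✓)  000001(✓)  000011(✓)  000100(✓)  000101(✓)  000111(✓)  001010  001100(✓)  010010(✓)  010100(✓)  010110(✓)  100010(✓)  100101(✓)  100111(✓)  101011  101101(✓)  110001(✓)  110010(✓)  110011(✓)  111100(✓)  111110(✓)
size-2^1 implicants → -00101(✓)  -00111(✓)  -10010  0-0100  00-100  000-00(✓)  000-01(✓)  000-11(✓)  0000-1(✓)  00000-(✓)  0001-1(✓)  00010-(✓)  010-10  0101-0  1-0010  10-101  1001-1(✓)  1100-1  11001-  1111-0
size-2^2 implicants → -001-1  000--1  000-0-
Unchecked terms (primes): -001-1, -10010, 0-0100, 00-100, 000--1, 000-0-, 001010, 010-10, 0101-0, 1-0010, 10-101, 101011, 1100-1, 11001-, 1111-0

001010, 101011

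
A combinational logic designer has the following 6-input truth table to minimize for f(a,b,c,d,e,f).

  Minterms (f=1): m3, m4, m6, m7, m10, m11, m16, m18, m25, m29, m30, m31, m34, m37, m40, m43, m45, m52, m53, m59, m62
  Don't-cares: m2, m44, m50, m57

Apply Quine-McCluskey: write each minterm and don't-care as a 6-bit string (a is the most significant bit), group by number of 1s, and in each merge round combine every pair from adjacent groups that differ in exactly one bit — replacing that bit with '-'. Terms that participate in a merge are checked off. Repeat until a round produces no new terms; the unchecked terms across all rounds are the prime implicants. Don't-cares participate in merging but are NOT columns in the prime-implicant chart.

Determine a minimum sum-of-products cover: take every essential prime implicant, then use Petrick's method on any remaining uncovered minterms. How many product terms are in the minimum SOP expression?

Round 0: 000010✓ 000011✓ 000100✓ 000110✓ 000111✓ 001010✓ 001011✓ 010000✓ 010010✓ 011001✓ 011101✓ 011110✓ 011111✓ 100010✓ 100101✓ 101000✓ 101011✓ 101100✓ 101101✓ 110010✓ 110100✓ 110101✓ 111001✓ 111011✓ 111110✓
Round 1: -00010✓ -01011 -10010✓ -11001 -11110 0-0010✓ 00-010✓ 00-011✓ 000-10✓ 000-11✓ 00001-✓ 0001-0 00011-✓ 00101-✓ 0100-0 011-01 0111-1 01111- 1-0010✓ 1-0101 1-1011 10-101 101-00 10110- 11010- 1110-1
Round 2: --0010 00-01- 000-1-
PIs = {--0010, -01011, -11001, -11110, 00-01-, 000-1-, 0001-0, 0100-0, 011-01, 0111-1, 01111-, 1-0101, 1-1011, 10-101, 101-00, 10110-, 11010-, 1110-1}
Coverage chart:
  m3: 00-01-,000-1-
  m4: 0001-0 ←essential
  m6: 000-1-,0001-0
  m7: 000-1- ←essential
  m10: 00-01- ←essential
  m11: -01011,00-01-
  m16: 0100-0 ←essential
  m18: --0010,0100-0
  m25: -11001,011-01
  m29: 011-01,0111-1
  m30: -11110,01111-
  m31: 0111-1,01111-
  m34: --0010 ←essential
  m37: 1-0101,10-101
  m40: 101-00 ←essential
  m43: -01011,1-1011
  m45: 10-101,10110-
  m52: 11010- ←essential
  m53: 1-0101,11010-
  m59: 1-1011,1110-1
  m62: -11110 ←essential
Essential: --0010, -11110, 00-01-, 000-1-, 0001-0, 0100-0, 101-00, 11010-
Petrick residual → -11001, 0111-1, 1-1011, 10-101
Min cover (12 terms): c'd'ef' + bcd'e'f + bcdef' + a'b'd'e + a'b'c'e + a'b'c'df' + a'bc'd'f' + a'bcdf + acd'ef + ab'de'f + ab'ce'f' + abc'de'

12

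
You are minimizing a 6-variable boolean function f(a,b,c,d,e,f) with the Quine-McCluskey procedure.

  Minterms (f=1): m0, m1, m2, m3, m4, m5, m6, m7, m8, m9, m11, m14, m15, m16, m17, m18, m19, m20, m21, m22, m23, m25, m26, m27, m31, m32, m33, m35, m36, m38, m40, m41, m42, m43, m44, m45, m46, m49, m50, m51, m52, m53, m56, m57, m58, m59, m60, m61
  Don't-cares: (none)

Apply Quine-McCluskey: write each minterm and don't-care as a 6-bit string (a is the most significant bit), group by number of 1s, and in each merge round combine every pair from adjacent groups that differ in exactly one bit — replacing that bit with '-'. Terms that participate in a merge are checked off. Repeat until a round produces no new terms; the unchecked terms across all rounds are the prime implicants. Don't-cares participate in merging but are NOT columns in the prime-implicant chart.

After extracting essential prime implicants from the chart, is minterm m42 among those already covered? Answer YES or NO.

size-2^0 implicants → 000000(✓)  000001(✓)  000010(✓)  000011(✓)  000100(✓)  000101(✓)  000110(✓)  000111(✓)  001000(✓)  001001(✓)  001011(✓)  001110(✓)  001111(✓)  010000(✓)  010001(✓)  010010(✓)  010011(✓)  010100(✓)  010101(✓)  010110(✓)  010111(✓)  011001(✓)  011010(✓)  011011(✓)  011111(✓)  100000(✓)  100001(✓)  100011(✓)  100100(✓)  100110(✓)  101000(✓)  101001(✓)  101010(✓)  101011(✓)  101100(✓)  101101(✓)  101110(✓)  110001(✓)  110010(✓)  110011(✓)  110100(✓)  110101(✓)  111000(✓)  111001(✓)  111010(✓)  111011(✓)  111100(✓)  111101(✓)
size-2^1 implicants → -00000(✓)  -00001(✓)  -00011(✓)  -00100(✓)  -00110(✓)  -01000(✓)  -01001(✓)  -01011(✓)  -01110(✓)  -10001(✓)  -10010(✓)  -10011(✓)  -10100(✓)  -10101(✓)  -11001(✓)  -11010(✓)  -11011(✓)  0-0000(✓)  0-0001(✓)  0-0010(✓)  0-0011(✓)  0-0100(✓)  0-0101(✓)  0-0110(✓)  0-0111(✓)  0-1001(✓)  0-1011(✓)  0-1111(✓)  00-000(✓)  00-001(✓)  00-011(✓)  00-110(✓)  00-111(✓)  000-00(✓)  000-01(✓)  000-10(✓)  000-11(✓)  0000-0(✓)  0000-1(✓)  00000-(✓)  00001-(✓)  0001-0(✓)  0001-1(✓)  00010-(✓)  00011-(✓)  001-11(✓)  0010-1(✓)  00100-(✓)  00111-(✓)  01-001(✓)  01-010(✓)  01-011(✓)  01-111(✓)  010-00(✓)  010-01(✓)  010-10(✓)  010-11(✓)  0100-0(✓)  0100-1(✓)  01000-(✓)  01001-(✓)  0101-0(✓)  0101-1(✓)  01010-(✓)  01011-(✓)  011-11(✓)  0110-1(✓)  01101-(✓)  1-0001(✓)  1-0011(✓)  1-0100(✓)  1-1000(✓)  1-1001(✓)  1-1010(✓)  1-1011(✓)  1-1100(✓)  1-1101(✓)  10-000(✓)  10-001(✓)  10-011(✓)  10-100(✓)  10-110(✓)  100-00(✓)  1000-1(✓)  10000-(✓)  1001-0(✓)  101-00(✓)  101-01(✓)  101-10(✓)  1010-0(✓)  1010-1(✓)  10100-(✓)  10101-(✓)  1011-0(✓)  10110-(✓)  11-001(✓)  11-010(✓)  11-011(✓)  11-100(✓)  11-101(✓)  110-01(✓)  1100-1(✓)  11001-(✓)  11010-(✓)  111-00(✓)  111-01(✓)  1110-0(✓)  1110-1(✓)  11100-(✓)  11101-(✓)  11110-(✓)
size-2^2 implicants → --0001(✓)  --0011(✓)  --0100  --1001(✓)  --1011(✓)  -0-000(✓)  -0-001(✓)  -0-011(✓)  -0-110  -00-00  -000-1(✓)  -0000-(✓)  -001-0  -010-1(✓)  -0100-(✓)  -1-001(✓)  -1-010(✓)  -1-011(✓)  -10-01  -100-1(✓)  -1001-(✓)  -1010-  -110-1(✓)  -1101-(✓)  0--001(✓)  0--011(✓)  0--111(✓)  0-0-00(✓)  0-0-01(✓)  0-0-10(✓)  0-0-11(✓)  0-00-0(✓)  0-00-1(✓)  0-000-(✓)  0-001-(✓)  0-01-0(✓)  0-01-1(✓)  0-010-(✓)  0-011-(✓)  0-1-11(✓)  0-10-1(✓)  00--11(✓)  00-0-1(✓)  00-00-(✓)  00-11-  000--0(✓)  000--1(✓)  000-0-(✓)  000-1-(✓)  0000--(✓)  0001--(✓)  01--11(✓)  01-0-1(✓)  01-01-(✓)  010--0(✓)  010--1(✓)  010-0-(✓)  010-1-(✓)  0100--(✓)  0101--(✓)  1--001(✓)  1--011(✓)  1--100  1-00-1(✓)  1-1-00(✓)  1-1-01(✓)  1-10-0(✓)  1-10-1(✓)  1-100-(✓)  1-101-(✓)  1-110-(✓)  10--00  10-0-1(✓)  10-00-(✓)  10-1-0  101--0  101-0-(✓)  1010--(✓)  11--01  11-0-1(✓)  11-01-(✓)  11-10-  111-0-(✓)  1110--(✓)
size-2^3 implicants → ---001(✓)  ---011(✓)  --00-1(✓)  --10-1(✓)  -0-0-1(✓)  -0-00-  -1-0-1(✓)  -1-01-  0---11  0--0-1(✓)  0-0--0(✓)  0-0--1(✓)  0-0-0-(✓)  0-0-1-(✓)  0-00--(✓)  0-01--(✓)  000---(✓)  010---(✓)  1--0-1(✓)  1-1-0-  1-10--
size-2^4 implicants → ---0-1  0-0---
Unchecked terms (primes): ---0-1, --0100, -0-00-, -0-110, -00-00, -001-0, -1-01-, -10-01, -1010-, 0---11, 0-0---, 00-11-, 1--100, 1-1-0-, 1-10--, 10--00, 10-1-0, 101--0, 11--01, 11-10-
Minterm coverage:
  m0 ⊆ -0-00-,-00-00,0-0---
  m1 ⊆ ---0-1,-0-00-,0-0---
  m2 ⊆ 0-0--- [E]
  m3 ⊆ ---0-1,0---11,0-0---
  m4 ⊆ --0100,-00-00,-001-0,0-0---
  m5 ⊆ 0-0--- [E]
  m6 ⊆ -0-110,-001-0,0-0---,00-11-
  m7 ⊆ 0---11,0-0---,00-11-
  m8 ⊆ -0-00- [E]
  m9 ⊆ ---0-1,-0-00-
  m11 ⊆ ---0-1,0---11
  m14 ⊆ -0-110,00-11-
  m15 ⊆ 0---11,00-11-
  m16 ⊆ 0-0--- [E]
  m17 ⊆ ---0-1,-10-01,0-0---
  m18 ⊆ -1-01-,0-0---
  m19 ⊆ ---0-1,-1-01-,0---11,0-0---
  m20 ⊆ --0100,-1010-,0-0---
  m21 ⊆ -10-01,-1010-,0-0---
  m22 ⊆ 0-0--- [E]
  m23 ⊆ 0---11,0-0---
  m25 ⊆ ---0-1 [E]
  m26 ⊆ -1-01- [E]
  m27 ⊆ ---0-1,-1-01-,0---11
  m31 ⊆ 0---11 [E]
  m32 ⊆ -0-00-,-00-00,10--00
  m33 ⊆ ---0-1,-0-00-
  m35 ⊆ ---0-1 [E]
  m36 ⊆ --0100,-00-00,-001-0,1--100,10--00,10-1-0
  m38 ⊆ -0-110,-001-0,10-1-0
  m40 ⊆ -0-00-,1-1-0-,1-10--,10--00,101--0
  m41 ⊆ ---0-1,-0-00-,1-1-0-,1-10--
  m42 ⊆ 1-10--,101--0
  m43 ⊆ ---0-1,1-10--
  m44 ⊆ 1--100,1-1-0-,10--00,10-1-0,101--0
  m45 ⊆ 1-1-0- [E]
  m46 ⊆ -0-110,10-1-0,101--0
  m49 ⊆ ---0-1,-10-01,11--01
  m50 ⊆ -1-01- [E]
  m51 ⊆ ---0-1,-1-01-
  m52 ⊆ --0100,-1010-,1--100,11-10-
  m53 ⊆ -10-01,-1010-,11--01,11-10-
  m56 ⊆ 1-1-0-,1-10--
  m57 ⊆ ---0-1,1-1-0-,1-10--,11--01
  m58 ⊆ -1-01-,1-10--
  m59 ⊆ ---0-1,-1-01-,1-10--
  m60 ⊆ 1--100,1-1-0-,11-10-
  m61 ⊆ 1-1-0-,11--01,11-10-
E = {---0-1, -0-00-, -1-01-, 0---11, 0-0---, 1-1-0-}

NO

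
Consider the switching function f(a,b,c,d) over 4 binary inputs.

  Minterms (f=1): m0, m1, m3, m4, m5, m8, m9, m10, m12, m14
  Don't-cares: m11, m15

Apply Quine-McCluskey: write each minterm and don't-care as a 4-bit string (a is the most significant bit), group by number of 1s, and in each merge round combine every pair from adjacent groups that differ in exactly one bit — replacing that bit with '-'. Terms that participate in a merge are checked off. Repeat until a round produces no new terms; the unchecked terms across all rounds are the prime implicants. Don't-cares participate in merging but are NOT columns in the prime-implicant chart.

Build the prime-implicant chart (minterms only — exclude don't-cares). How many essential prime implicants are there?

Round 0: 0000✓ 0001✓ 0011✓ 0100✓ 0101✓ 1000✓ 1001✓ 1010✓ 1011✓ 1100✓ 1110✓ 1111✓
Round 1: -000✓ -001✓ -011✓ -100✓ 0-00✓ 0-01✓ 00-1✓ 000-✓ 010-✓ 1-00✓ 1-10✓ 1-11✓ 10-0✓ 10-1✓ 100-✓ 101-✓ 11-0✓ 111-✓
Round 2: --00 -0-1 -00- 0-0- 1--0 1-1- 10--
PIs = {--00, -0-1, -00-, 0-0-, 1--0, 1-1-, 10--}
Coverage chart:
  m0: --00,-00-,0-0-
  m1: -0-1,-00-,0-0-
  m3: -0-1 ←essential
  m4: --00,0-0-
  m5: 0-0- ←essential
  m8: --00,-00-,1--0,10--
  m9: -0-1,-00-,10--
  m10: 1--0,1-1-,10--
  m12: --00,1--0
  m14: 1--0,1-1-
Essential: -0-1, 0-0-

2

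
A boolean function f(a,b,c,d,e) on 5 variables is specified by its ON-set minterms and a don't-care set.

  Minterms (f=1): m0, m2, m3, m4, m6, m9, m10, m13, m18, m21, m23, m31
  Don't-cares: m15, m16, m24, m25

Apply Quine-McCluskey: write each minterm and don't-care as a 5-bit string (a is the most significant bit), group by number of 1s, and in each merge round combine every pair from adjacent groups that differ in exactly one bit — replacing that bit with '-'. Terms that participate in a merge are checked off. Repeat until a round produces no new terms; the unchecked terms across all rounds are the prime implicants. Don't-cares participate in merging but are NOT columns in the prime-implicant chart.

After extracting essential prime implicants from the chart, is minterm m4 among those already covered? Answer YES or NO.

YES

size-2^0 implicants → 00000(✓)  00010(✓)  00011(✓)  00100(✓)  00110(✓)  01001(✓)  01010(✓)  01101(✓)  01111(✓)  10000(✓)  10010(✓)  10101(✓)  10111(✓)  11000(✓)  11001(✓)  11111(✓)
size-2^1 implicants → -0000(✓)  -0010(✓)  -1001  -1111  0-010  00-00(✓)  00-10(✓)  000-0(✓)  0001-  001-0(✓)  01-01  011-1  1-000  1-111  100-0(✓)  101-1  1100-
size-2^2 implicants → -00-0  00--0
Unchecked terms (primes): -00-0, -1001, -1111, 0-010, 00--0, 0001-, 01-01, 011-1, 1-000, 1-111, 101-1, 1100-
Minterm coverage:
  m0 ⊆ -00-0,00--0
  m2 ⊆ -00-0,0-010,00--0,0001-
  m3 ⊆ 0001- [E]
  m4 ⊆ 00--0 [E]
  m6 ⊆ 00--0 [E]
  m9 ⊆ -1001,01-01
  m10 ⊆ 0-010 [E]
  m13 ⊆ 01-01,011-1
  m18 ⊆ -00-0 [E]
  m21 ⊆ 101-1 [E]
  m23 ⊆ 1-111,101-1
  m31 ⊆ -1111,1-111
E = {-00-0, 0-010, 00--0, 0001-, 101-1}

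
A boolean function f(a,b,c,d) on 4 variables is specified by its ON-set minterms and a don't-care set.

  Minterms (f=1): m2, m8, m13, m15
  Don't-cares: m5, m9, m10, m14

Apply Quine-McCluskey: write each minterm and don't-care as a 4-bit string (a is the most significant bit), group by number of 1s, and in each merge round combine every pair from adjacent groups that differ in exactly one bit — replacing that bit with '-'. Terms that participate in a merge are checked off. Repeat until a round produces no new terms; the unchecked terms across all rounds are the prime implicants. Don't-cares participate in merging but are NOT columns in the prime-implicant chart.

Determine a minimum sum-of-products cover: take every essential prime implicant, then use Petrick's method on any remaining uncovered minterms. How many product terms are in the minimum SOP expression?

[col 0] 0010*, 0101*, 1000*, 1001*, 1010*, 1101*, 1110*, 1111*
[col 1] -010, -101, 1-01, 1-10, 10-0, 100-, 11-1, 111-
Prime implicants: -010, -101, 1-01, 1-10, 10-0, 100-, 11-1, 111-
PI chart (minterm → PIs covering it):
  2 | -010  (sole → essential)
  8 | 10-0,100-
  13 | -101,1-01,11-1
  15 | 11-1,111-
Essential prime implicants: -010
Petrick residual → 10-0, 11-1
Minimum SOP uses 3 PIs: b'cd' + ab'd' + abd

3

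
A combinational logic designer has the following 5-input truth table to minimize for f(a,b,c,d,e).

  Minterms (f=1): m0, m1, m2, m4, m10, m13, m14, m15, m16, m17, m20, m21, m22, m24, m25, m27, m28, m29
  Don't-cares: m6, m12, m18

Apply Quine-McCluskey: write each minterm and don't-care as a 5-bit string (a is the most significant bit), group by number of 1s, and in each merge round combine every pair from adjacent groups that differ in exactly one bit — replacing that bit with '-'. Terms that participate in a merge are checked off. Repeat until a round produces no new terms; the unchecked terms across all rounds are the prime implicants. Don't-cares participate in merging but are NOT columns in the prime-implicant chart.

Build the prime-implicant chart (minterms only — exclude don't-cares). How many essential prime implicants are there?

[col 0] 00000*, 00001*, 00010*, 00100*, 00110*, 01010*, 01100*, 01101*, 01110*, 01111*, 10000*, 10001*, 10010*, 10100*, 10101*, 10110*, 11000*, 11001*, 11011*, 11100*, 11101*
[col 1] -0000*, -0001*, -0010*, -0100*, -0110*, -1100*, -1101*, 0-010*, 0-100*, 0-110*, 00-00*, 00-10*, 000-0*, 0000-*, 001-0*, 01-10*, 011-0*, 011-1*, 0110-*, 0111-*, 1-000*, 1-001*, 1-100*, 1-101*, 10-00*, 10-01*, 10-10*, 100-0*, 1000-*, 101-0*, 1010-*, 11-00*, 11-01*, 110-1, 1100-*, 1110-*
[col 2] --100, -0-00*, -0-10*, -00-0*, -000-, -01-0*, -110-, 0--10, 0-1-0, 00--0*, 011--, 1--00*, 1--01*, 1-00-*, 1-10-*, 10--0*, 10-0-*, 11-0-*
[col 3] -0--0, 1--0-
Prime implicants: --100, -0--0, -000-, -110-, 0--10, 0-1-0, 011--, 1--0-, 110-1
PI chart (minterm → PIs covering it):
  0 | -0--0,-000-
  1 | -000-  (sole → essential)
  2 | -0--0,0--10
  4 | --100,-0--0,0-1-0
  10 | 0--10  (sole → essential)
  13 | -110-,011--
  14 | 0--10,0-1-0,011--
  15 | 011--  (sole → essential)
  16 | -0--0,-000-,1--0-
  17 | -000-,1--0-
  20 | --100,-0--0,1--0-
  21 | 1--0-  (sole → essential)
  22 | -0--0  (sole → essential)
  24 | 1--0-  (sole → essential)
  25 | 1--0-,110-1
  27 | 110-1  (sole → essential)
  28 | --100,-110-,1--0-
  29 | -110-,1--0-
Essential prime implicants: -0--0, -000-, 0--10, 011--, 1--0-, 110-1

6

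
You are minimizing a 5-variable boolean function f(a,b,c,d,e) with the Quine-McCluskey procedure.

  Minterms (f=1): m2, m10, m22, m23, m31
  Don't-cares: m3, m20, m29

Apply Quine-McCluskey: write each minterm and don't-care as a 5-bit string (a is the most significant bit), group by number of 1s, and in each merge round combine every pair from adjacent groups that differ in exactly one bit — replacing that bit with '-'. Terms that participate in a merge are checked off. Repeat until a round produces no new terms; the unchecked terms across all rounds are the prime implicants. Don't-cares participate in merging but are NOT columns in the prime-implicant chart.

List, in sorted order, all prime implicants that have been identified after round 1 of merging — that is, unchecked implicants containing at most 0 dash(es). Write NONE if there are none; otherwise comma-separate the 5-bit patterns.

size-2^0 implicants → 00010(✓)  00011(✓)  01010(✓)  10100(✓)  10110(✓)  10111(✓)  11101(✓)  11111(✓)
size-2^1 implicants → 0-010  0001-  1-111  101-0  1011-  111-1
Unchecked terms (primes): 0-010, 0001-, 1-111, 101-0, 1011-, 111-1

NONE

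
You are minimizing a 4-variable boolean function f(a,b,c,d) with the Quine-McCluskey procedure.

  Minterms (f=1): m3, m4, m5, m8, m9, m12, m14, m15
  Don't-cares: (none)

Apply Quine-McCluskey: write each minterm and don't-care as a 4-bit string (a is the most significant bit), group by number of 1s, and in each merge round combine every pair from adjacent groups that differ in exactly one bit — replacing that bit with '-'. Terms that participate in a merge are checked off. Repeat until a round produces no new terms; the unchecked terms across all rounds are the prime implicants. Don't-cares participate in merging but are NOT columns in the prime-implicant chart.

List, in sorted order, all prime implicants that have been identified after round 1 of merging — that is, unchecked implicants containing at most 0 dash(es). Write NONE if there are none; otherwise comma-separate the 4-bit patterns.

0011

size-2^0 implicants → 0011  0100(✓)  0101(✓)  1000(✓)  1001(✓)  1100(✓)  1110(✓)  1111(✓)
size-2^1 implicants → -100  010-  1-00  100-  11-0  111-
Unchecked terms (primes): -100, 0011, 010-, 1-00, 100-, 11-0, 111-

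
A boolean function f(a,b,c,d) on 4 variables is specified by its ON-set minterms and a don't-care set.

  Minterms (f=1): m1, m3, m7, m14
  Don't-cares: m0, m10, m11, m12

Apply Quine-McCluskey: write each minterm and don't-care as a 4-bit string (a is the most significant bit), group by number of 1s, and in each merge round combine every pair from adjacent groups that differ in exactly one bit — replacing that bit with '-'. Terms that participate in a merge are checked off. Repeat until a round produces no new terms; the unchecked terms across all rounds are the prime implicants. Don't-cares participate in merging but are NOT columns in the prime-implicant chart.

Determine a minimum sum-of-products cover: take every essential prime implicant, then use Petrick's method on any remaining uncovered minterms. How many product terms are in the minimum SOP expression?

[col 0] 0000*, 0001*, 0011*, 0111*, 1010*, 1011*, 1100*, 1110*
[col 1] -011, 0-11, 00-1, 000-, 1-10, 101-, 11-0
Prime implicants: -011, 0-11, 00-1, 000-, 1-10, 101-, 11-0
PI chart (minterm → PIs covering it):
  1 | 00-1,000-
  3 | -011,0-11,00-1
  7 | 0-11  (sole → essential)
  14 | 1-10,11-0
Essential prime implicants: 0-11
Petrick residual → 00-1, 1-10
Minimum SOP uses 3 PIs: a'cd + a'b'd + acd'

3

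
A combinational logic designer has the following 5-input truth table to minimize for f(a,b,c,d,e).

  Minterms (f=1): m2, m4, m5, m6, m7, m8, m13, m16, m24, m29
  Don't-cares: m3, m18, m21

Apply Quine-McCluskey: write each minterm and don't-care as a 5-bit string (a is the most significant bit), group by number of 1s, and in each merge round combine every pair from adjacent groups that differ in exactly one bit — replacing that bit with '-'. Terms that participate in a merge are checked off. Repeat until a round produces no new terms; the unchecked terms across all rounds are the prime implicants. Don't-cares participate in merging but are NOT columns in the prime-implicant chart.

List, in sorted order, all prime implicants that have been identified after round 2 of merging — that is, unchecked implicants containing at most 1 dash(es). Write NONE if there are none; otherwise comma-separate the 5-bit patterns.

-0010, -1000, 1-000, 100-0

Round 0: 00010✓ 00011✓ 00100✓ 00101✓ 00110✓ 00111✓ 01000✓ 01101✓ 10000✓ 10010✓ 10101✓ 11000✓ 11101✓
Round 1: -0010 -0101✓ -1000 -1101✓ 0-101✓ 00-10✓ 00-11✓ 0001-✓ 001-0✓ 001-1✓ 0010-✓ 0011-✓ 1-000 1-101✓ 100-0
Round 2: --101 00-1- 001--
PIs = {--101, -0010, -1000, 00-1-, 001--, 1-000, 100-0}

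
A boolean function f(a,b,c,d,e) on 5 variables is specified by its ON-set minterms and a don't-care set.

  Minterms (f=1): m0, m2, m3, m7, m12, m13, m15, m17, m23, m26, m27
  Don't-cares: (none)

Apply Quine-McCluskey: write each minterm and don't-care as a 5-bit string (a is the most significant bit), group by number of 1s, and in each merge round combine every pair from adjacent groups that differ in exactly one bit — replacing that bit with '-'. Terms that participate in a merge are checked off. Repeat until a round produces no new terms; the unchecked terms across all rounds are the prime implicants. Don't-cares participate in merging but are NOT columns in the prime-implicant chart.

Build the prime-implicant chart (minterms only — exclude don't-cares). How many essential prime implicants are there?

size-2^0 implicants → 00000(✓)  00010(✓)  00011(✓)  00111(✓)  01100(✓)  01101(✓)  01111(✓)  10001  10111(✓)  11010(✓)  11011(✓)
size-2^1 implicants → -0111  0-111  00-11  000-0  0001-  011-1  0110-  1101-
Unchecked terms (primes): -0111, 0-111, 00-11, 000-0, 0001-, 011-1, 0110-, 10001, 1101-
Minterm coverage:
  m0 ⊆ 000-0 [E]
  m2 ⊆ 000-0,0001-
  m3 ⊆ 00-11,0001-
  m7 ⊆ -0111,0-111,00-11
  m12 ⊆ 0110- [E]
  m13 ⊆ 011-1,0110-
  m15 ⊆ 0-111,011-1
  m17 ⊆ 10001 [E]
  m23 ⊆ -0111 [E]
  m26 ⊆ 1101- [E]
  m27 ⊆ 1101- [E]
E = {-0111, 000-0, 0110-, 10001, 1101-}

5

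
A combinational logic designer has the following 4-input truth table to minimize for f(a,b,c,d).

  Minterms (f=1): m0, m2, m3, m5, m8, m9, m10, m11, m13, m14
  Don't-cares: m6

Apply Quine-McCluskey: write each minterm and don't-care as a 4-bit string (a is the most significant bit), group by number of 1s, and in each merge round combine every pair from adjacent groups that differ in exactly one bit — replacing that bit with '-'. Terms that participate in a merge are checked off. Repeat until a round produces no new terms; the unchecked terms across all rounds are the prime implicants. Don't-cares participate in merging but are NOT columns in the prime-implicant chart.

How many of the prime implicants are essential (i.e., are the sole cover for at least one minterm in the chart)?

4

Round 0: 0000✓ 0010✓ 0011✓ 0101✓ 0110✓ 1000✓ 1001✓ 1010✓ 1011✓ 1101✓ 1110✓
Round 1: -000✓ -010✓ -011✓ -101 -110✓ 0-10✓ 00-0✓ 001-✓ 1-01 1-10✓ 10-0✓ 10-1✓ 100-✓ 101-✓
Round 2: --10 -0-0 -01- 10--
PIs = {--10, -0-0, -01-, -101, 1-01, 10--}
Coverage chart:
  m0: -0-0 ←essential
  m2: --10,-0-0,-01-
  m3: -01- ←essential
  m5: -101 ←essential
  m8: -0-0,10--
  m9: 1-01,10--
  m10: --10,-0-0,-01-,10--
  m11: -01-,10--
  m13: -101,1-01
  m14: --10 ←essential
Essential: --10, -0-0, -01-, -101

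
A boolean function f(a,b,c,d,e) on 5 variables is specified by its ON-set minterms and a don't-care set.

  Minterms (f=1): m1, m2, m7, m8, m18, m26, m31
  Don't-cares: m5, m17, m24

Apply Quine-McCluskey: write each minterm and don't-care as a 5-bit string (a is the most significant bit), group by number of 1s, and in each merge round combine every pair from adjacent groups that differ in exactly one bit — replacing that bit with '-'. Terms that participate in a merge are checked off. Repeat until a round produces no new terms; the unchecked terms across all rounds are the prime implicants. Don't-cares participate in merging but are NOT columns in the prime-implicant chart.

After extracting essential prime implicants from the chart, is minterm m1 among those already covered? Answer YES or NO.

NO

[col 0] 00001*, 00010*, 00101*, 00111*, 01000*, 10001*, 10010*, 11000*, 11010*, 11111
[col 1] -0001, -0010, -1000, 00-01, 001-1, 1-010, 110-0
Prime implicants: -0001, -0010, -1000, 00-01, 001-1, 1-010, 110-0, 11111
PI chart (minterm → PIs covering it):
  1 | -0001,00-01
  2 | -0010  (sole → essential)
  7 | 001-1  (sole → essential)
  8 | -1000  (sole → essential)
  18 | -0010,1-010
  26 | 1-010,110-0
  31 | 11111  (sole → essential)
Essential prime implicants: -0010, -1000, 001-1, 11111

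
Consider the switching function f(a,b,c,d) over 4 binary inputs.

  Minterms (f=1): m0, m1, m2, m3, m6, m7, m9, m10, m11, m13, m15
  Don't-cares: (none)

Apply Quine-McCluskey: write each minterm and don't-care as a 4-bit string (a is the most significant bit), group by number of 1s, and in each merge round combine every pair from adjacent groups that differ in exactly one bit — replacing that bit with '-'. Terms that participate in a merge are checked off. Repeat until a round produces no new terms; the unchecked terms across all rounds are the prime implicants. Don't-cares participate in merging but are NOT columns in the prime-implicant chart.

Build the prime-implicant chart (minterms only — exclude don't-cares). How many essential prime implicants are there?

Round 0: 0000✓ 0001✓ 0010✓ 0011✓ 0110✓ 0111✓ 1001✓ 1010✓ 1011✓ 1101✓ 1111✓
Round 1: -001✓ -010✓ -011✓ -111✓ 0-10✓ 0-11✓ 00-0✓ 00-1✓ 000-✓ 001-✓ 011-✓ 1-01✓ 1-11✓ 10-1✓ 101-✓ 11-1✓
Round 2: --11 -0-1 -01- 0-1- 00-- 1--1
PIs = {--11, -0-1, -01-, 0-1-, 00--, 1--1}
Coverage chart:
  m0: 00-- ←essential
  m1: -0-1,00--
  m2: -01-,0-1-,00--
  m3: --11,-0-1,-01-,0-1-,00--
  m6: 0-1- ←essential
  m7: --11,0-1-
  m9: -0-1,1--1
  m10: -01- ←essential
  m11: --11,-0-1,-01-,1--1
  m13: 1--1 ←essential
  m15: --11,1--1
Essential: -01-, 0-1-, 00--, 1--1

4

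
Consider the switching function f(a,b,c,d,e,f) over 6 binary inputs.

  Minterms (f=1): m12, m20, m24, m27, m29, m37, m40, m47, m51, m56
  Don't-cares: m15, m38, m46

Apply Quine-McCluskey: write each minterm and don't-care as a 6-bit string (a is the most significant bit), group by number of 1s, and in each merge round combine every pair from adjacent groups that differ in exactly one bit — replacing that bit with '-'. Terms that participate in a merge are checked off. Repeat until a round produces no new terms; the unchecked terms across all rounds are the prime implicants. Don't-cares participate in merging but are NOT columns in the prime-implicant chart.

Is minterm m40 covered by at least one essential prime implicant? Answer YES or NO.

[col 0] 001100, 001111*, 010100, 011000*, 011011, 011101, 100101, 100110*, 101000*, 101110*, 101111*, 110011, 111000*
[col 1] -01111, -11000, 1-1000, 10-110, 10111-
Prime implicants: -01111, -11000, 001100, 010100, 011011, 011101, 1-1000, 10-110, 100101, 10111-, 110011
PI chart (minterm → PIs covering it):
  12 | 001100  (sole → essential)
  20 | 010100  (sole → essential)
  24 | -11000  (sole → essential)
  27 | 011011  (sole → essential)
  29 | 011101  (sole → essential)
  37 | 100101  (sole → essential)
  40 | 1-1000  (sole → essential)
  47 | -01111,10111-
  51 | 110011  (sole → essential)
  56 | -11000,1-1000
Essential prime implicants: -11000, 001100, 010100, 011011, 011101, 1-1000, 100101, 110011

YES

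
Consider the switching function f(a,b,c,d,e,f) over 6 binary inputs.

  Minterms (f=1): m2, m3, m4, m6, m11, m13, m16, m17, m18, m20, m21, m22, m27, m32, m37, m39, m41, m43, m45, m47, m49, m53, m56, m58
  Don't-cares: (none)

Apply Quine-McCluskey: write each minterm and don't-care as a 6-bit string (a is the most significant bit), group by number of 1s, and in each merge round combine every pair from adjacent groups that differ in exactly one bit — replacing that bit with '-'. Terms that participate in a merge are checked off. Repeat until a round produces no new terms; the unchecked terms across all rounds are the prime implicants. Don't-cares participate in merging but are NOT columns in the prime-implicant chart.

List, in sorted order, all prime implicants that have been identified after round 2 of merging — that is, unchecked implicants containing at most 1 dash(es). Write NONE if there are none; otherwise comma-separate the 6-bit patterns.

Round 0: 000010✓ 000011✓ 000100✓ 000110✓ 001011✓ 001101✓ 010000✓ 010001✓ 010010✓ 010100✓ 010101✓ 010110✓ 011011✓ 100000 100101✓ 100111✓ 101001✓ 101011✓ 101101✓ 101111✓ 110001✓ 110101✓ 111000✓ 111010✓
Round 1: -01011 -01101 -10001✓ -10101✓ 0-0010✓ 0-0100✓ 0-0110✓ 0-1011 00-011 000-10✓ 00001- 0001-0✓ 010-00✓ 010-01✓ 010-10✓ 0100-0✓ 01000-✓ 0101-0✓ 01010-✓ 1-0101 10-101✓ 10-111✓ 1001-1✓ 101-01✓ 101-11✓ 1010-1✓ 1011-1✓ 110-01✓ 1110-0
Round 2: -10-01 0-0-10 0-01-0 010--0 010-0- 10-1-1 101--1
PIs = {-01011, -01101, -10-01, 0-0-10, 0-01-0, 0-1011, 00-011, 00001-, 010--0, 010-0-, 1-0101, 10-1-1, 100000, 101--1, 1110-0}

-01011, -01101, 0-1011, 00-011, 00001-, 1-0101, 100000, 1110-0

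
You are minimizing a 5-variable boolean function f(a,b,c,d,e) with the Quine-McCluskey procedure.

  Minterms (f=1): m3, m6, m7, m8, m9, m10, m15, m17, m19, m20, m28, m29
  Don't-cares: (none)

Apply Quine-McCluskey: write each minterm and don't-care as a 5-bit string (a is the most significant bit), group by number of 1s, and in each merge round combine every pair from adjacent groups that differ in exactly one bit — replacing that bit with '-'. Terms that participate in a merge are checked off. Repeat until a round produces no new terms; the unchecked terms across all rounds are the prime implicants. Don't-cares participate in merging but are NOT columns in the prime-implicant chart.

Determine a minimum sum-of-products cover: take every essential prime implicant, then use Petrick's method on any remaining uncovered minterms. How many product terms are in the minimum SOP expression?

[col 0] 00011*, 00110*, 00111*, 01000*, 01001*, 01010*, 01111*, 10001*, 10011*, 10100*, 11100*, 11101*
[col 1] -0011, 0-111, 00-11, 0011-, 010-0, 0100-, 1-100, 100-1, 1110-
Prime implicants: -0011, 0-111, 00-11, 0011-, 010-0, 0100-, 1-100, 100-1, 1110-
PI chart (minterm → PIs covering it):
  3 | -0011,00-11
  6 | 0011-  (sole → essential)
  7 | 0-111,00-11,0011-
  8 | 010-0,0100-
  9 | 0100-  (sole → essential)
  10 | 010-0  (sole → essential)
  15 | 0-111  (sole → essential)
  17 | 100-1  (sole → essential)
  19 | -0011,100-1
  20 | 1-100  (sole → essential)
  28 | 1-100,1110-
  29 | 1110-  (sole → essential)
Essential prime implicants: 0-111, 0011-, 010-0, 0100-, 1-100, 100-1, 1110-
Petrick residual → -0011
Minimum SOP uses 8 PIs: b'c'de + a'cde + a'b'cd + a'bc'e' + a'bc'd' + acd'e' + ab'c'e + abcd'

8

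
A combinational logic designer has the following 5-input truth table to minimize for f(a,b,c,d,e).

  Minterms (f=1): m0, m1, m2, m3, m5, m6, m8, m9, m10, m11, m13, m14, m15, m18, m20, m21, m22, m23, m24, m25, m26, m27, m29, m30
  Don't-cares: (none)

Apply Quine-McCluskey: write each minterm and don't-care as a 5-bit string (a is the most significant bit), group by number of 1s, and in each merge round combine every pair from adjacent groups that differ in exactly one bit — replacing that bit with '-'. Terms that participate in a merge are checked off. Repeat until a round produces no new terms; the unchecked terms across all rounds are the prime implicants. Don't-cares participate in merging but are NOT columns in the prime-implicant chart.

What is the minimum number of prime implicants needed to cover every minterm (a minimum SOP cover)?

6

Round 0: 00000✓ 00001✓ 00010✓ 00011✓ 00101✓ 00110✓ 01000✓ 01001✓ 01010✓ 01011✓ 01101✓ 01110✓ 01111✓ 10010✓ 10100✓ 10101✓ 10110✓ 10111✓ 11000✓ 11001✓ 11010✓ 11011✓ 11101✓ 11110✓
Round 1: -0010✓ -0101✓ -0110✓ -1000✓ -1001✓ -1010✓ -1011✓ -1101✓ -1110✓ 0-000✓ 0-001✓ 0-010✓ 0-011✓ 0-101✓ 0-110✓ 00-01✓ 00-10✓ 000-0✓ 000-1✓ 0000-✓ 0001-✓ 01-01✓ 01-10✓ 01-11✓ 010-0✓ 010-1✓ 0100-✓ 0101-✓ 011-1✓ 0111-✓ 1-010✓ 1-101✓ 1-110✓ 10-10✓ 101-0✓ 101-1✓ 1010-✓ 1011-✓ 11-01✓ 11-10✓ 110-0✓ 110-1✓ 1100-✓ 1101-✓
Round 2: --010✓ --101 --110✓ -0-10✓ -1-01 -1-10✓ -10-0✓ -10-1✓ -100-✓ -101-✓ 0--01 0--10✓ 0-0-0✓ 0-0-1✓ 0-00-✓ 0-01-✓ 000--✓ 01--1 01-1- 010--✓ 1--10✓ 101-- 110--✓
Round 3: ---10 -10-- 0-0--
PIs = {---10, --101, -1-01, -10--, 0--01, 0-0--, 01--1, 01-1-, 101--}
Coverage chart:
  m0: 0-0-- ←essential
  m1: 0--01,0-0--
  m2: ---10,0-0--
  m3: 0-0-- ←essential
  m5: --101,0--01
  m6: ---10 ←essential
  m8: -10--,0-0--
  m9: -1-01,-10--,0--01,0-0--,01--1
  m10: ---10,-10--,0-0--,01-1-
  m11: -10--,0-0--,01--1,01-1-
  m13: --101,-1-01,0--01,01--1
  m14: ---10,01-1-
  m15: 01--1,01-1-
  m18: ---10 ←essential
  m20: 101-- ←essential
  m21: --101,101--
  m22: ---10,101--
  m23: 101-- ←essential
  m24: -10-- ←essential
  m25: -1-01,-10--
  m26: ---10,-10--
  m27: -10-- ←essential
  m29: --101,-1-01
  m30: ---10 ←essential
Essential: ---10, -10--, 0-0--, 101--
Petrick residual → --101, 01--1
Min cover (6 terms): de' + cd'e + bc' + a'c' + a'be + ab'c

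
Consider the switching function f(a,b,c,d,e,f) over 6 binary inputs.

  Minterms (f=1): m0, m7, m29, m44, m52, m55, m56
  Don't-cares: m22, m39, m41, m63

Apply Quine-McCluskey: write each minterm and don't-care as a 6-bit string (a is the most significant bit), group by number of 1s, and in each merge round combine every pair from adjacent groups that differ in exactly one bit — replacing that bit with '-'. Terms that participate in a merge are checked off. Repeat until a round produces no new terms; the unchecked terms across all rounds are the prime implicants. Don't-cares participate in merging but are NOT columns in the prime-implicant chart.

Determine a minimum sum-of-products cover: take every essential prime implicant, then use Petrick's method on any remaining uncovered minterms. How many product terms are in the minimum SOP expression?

size-2^0 implicants → 000000  000111(✓)  010110  011101  100111(✓)  101001  101100  110100  110111(✓)  111000  111111(✓)
size-2^1 implicants → -00111  1-0111  11-111
Unchecked terms (primes): -00111, 000000, 010110, 011101, 1-0111, 101001, 101100, 11-111, 110100, 111000
Minterm coverage:
  m0 ⊆ 000000 [E]
  m7 ⊆ -00111 [E]
  m29 ⊆ 011101 [E]
  m44 ⊆ 101100 [E]
  m52 ⊆ 110100 [E]
  m55 ⊆ 1-0111,11-111
  m56 ⊆ 111000 [E]
E = {-00111, 000000, 011101, 101100, 110100, 111000}
Petrick residual → 1-0111
Cover = b'c'def + a'b'c'd'e'f' + a'bcde'f + ac'def + ab'cde'f' + abc'de'f' + abcd'e'f'  |cover|=7

7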